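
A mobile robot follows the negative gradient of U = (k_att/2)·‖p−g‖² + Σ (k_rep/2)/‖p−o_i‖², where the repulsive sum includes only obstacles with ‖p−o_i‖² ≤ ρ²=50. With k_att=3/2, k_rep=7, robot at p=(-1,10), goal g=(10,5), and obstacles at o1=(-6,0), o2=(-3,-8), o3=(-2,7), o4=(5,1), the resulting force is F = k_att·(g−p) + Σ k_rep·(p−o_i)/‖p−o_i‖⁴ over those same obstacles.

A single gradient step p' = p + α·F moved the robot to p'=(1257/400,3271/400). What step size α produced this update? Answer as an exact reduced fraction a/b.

F_att = 3/2·(g−p) = 3/2·(11,-5) = (16.5000,-7.5000)
o1: d²=125 > ρ²=50 → inactive
o2: d²=328 > ρ²=50 → inactive
o3: d²=10 ≤ ρ²=50; F_rep = 7·(1,3)/10² = (0.0700,0.2100)
o4: d²=117 > ρ²=50 → inactive
F = F_att + ΣF_rep = (16.5700,-7.2900)
Δp = p'−p = (4.1425,-1.8225); α = Δx/Fx = (1657/400) / (1657/100) = 1/4
check: Δy/Fy = (-729/400) / (-729/100) = 1/4 ✓

α = 1/4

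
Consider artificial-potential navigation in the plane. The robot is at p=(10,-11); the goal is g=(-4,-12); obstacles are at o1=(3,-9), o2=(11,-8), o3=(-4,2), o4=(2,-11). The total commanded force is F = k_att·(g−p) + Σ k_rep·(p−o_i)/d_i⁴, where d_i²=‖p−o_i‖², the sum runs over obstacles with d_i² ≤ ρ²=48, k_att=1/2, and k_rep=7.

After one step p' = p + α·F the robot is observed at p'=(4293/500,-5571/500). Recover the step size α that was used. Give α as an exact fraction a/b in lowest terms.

α = 1/5

F_att = 1/2·(g−p) = 1/2·(-14,-1) = (-7.0000,-0.5000)
o1: d²=53 > ρ²=48 → inactive
o2: d²=10 ≤ ρ²=48; F_rep = 7·(-1,-3)/10² = (-0.0700,-0.2100)
o3: d²=365 > ρ²=48 → inactive
o4: d²=64 > ρ²=48 → inactive
F = F_att + ΣF_rep = (-7.0700,-0.7100)
Δp = p'−p = (-1.4140,-0.1420); α = Δx/Fx = (-707/500) / (-707/100) = 1/5
check: Δy/Fy = (-71/500) / (-71/100) = 1/5 ✓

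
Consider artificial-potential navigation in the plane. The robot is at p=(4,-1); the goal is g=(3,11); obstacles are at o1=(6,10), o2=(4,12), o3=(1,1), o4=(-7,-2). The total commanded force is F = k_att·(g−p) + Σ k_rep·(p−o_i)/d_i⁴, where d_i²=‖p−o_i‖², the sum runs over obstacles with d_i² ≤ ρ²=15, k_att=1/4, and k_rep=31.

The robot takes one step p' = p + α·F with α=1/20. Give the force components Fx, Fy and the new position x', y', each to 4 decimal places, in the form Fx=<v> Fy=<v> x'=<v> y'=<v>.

F_att = 1/4·(g−p) = 1/4·(-1,12) = (-0.2500,3.0000)
o1: d²=125 > ρ²=15 → inactive
o2: d²=169 > ρ²=15 → inactive
o3: d²=13 ≤ ρ²=15; F_rep = 31·(3,-2)/13² = (0.5503,-0.3669)
o4: d²=122 > ρ²=15 → inactive
F = F_att + ΣF_rep = (0.3003,2.6331)
p' = p + 1/20·F = (4.0150,-0.8683)

Fx=0.3003 Fy=2.6331 x'=4.0150 y'=-0.8683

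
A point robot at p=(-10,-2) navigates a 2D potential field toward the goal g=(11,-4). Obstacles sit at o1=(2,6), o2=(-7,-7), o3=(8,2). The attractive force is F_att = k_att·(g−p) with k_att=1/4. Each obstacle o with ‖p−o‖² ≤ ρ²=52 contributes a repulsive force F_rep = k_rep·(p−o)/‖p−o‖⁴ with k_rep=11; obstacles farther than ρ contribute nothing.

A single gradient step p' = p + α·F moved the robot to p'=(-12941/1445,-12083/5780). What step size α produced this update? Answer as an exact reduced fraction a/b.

α = 1/5

F_att = 1/4·(g−p) = 1/4·(21,-2) = (5.2500,-0.5000)
o1: d²=208 > ρ²=52 → inactive
o2: d²=34 ≤ ρ²=52; F_rep = 11·(-3,5)/34² = (-0.0285,0.0476)
o3: d²=340 > ρ²=52 → inactive
F = F_att + ΣF_rep = (5.2215,-0.4524)
Δp = p'−p = (1.0443,-0.0905); α = Δx/Fx = (1509/1445) / (1509/289) = 1/5
check: Δy/Fy = (-523/5780) / (-523/1156) = 1/5 ✓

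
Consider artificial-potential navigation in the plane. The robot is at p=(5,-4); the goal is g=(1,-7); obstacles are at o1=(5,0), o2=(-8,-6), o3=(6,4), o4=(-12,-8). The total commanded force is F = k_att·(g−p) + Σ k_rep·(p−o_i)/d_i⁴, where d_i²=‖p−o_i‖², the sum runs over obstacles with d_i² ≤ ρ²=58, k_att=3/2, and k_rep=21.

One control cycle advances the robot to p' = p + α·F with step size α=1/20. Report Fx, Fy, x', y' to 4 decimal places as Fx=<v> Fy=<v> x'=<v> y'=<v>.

Fx=-6.0000 Fy=-4.8281 x'=4.7000 y'=-4.2414

F_att = 3/2·(g−p) = 3/2·(-4,-3) = (-6.0000,-4.5000)
o1: d²=16 ≤ ρ²=58; F_rep = 21·(0,-4)/16² = (0.0000,-0.3281)
o2: d²=173 > ρ²=58 → inactive
o3: d²=65 > ρ²=58 → inactive
o4: d²=305 > ρ²=58 → inactive
F = F_att + ΣF_rep = (-6.0000,-4.8281)
p' = p + 1/20·F = (4.7000,-4.2414)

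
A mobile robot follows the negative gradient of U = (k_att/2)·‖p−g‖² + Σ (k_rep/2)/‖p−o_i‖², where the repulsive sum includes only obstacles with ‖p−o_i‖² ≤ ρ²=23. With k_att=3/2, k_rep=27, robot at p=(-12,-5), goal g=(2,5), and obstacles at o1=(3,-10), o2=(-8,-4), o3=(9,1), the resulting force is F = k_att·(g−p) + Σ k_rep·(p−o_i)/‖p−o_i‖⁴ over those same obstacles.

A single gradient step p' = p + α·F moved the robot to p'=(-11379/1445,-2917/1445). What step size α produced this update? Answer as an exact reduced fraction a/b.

F_att = 3/2·(g−p) = 3/2·(14,10) = (21.0000,15.0000)
o1: d²=250 > ρ²=23 → inactive
o2: d²=17 ≤ ρ²=23; F_rep = 27·(-4,-1)/17² = (-0.3737,-0.0934)
o3: d²=477 > ρ²=23 → inactive
F = F_att + ΣF_rep = (20.6263,14.9066)
Δp = p'−p = (4.1253,2.9813); α = Δx/Fx = (5961/1445) / (5961/289) = 1/5
check: Δy/Fy = (4308/1445) / (4308/289) = 1/5 ✓

α = 1/5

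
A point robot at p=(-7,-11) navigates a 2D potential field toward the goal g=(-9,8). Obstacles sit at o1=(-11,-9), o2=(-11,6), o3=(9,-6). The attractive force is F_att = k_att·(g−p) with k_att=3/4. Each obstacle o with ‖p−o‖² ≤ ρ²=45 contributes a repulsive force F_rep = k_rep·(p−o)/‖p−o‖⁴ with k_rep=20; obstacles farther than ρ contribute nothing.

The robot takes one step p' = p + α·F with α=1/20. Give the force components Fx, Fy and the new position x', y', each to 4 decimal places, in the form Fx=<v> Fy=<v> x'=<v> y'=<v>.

F_att = 3/4·(g−p) = 3/4·(-2,19) = (-1.5000,14.2500)
o1: d²=20 ≤ ρ²=45; F_rep = 20·(4,-2)/20² = (0.2000,-0.1000)
o2: d²=305 > ρ²=45 → inactive
o3: d²=281 > ρ²=45 → inactive
F = F_att + ΣF_rep = (-1.3000,14.1500)
p' = p + 1/20·F = (-7.0650,-10.2925)

Fx=-1.3000 Fy=14.1500 x'=-7.0650 y'=-10.2925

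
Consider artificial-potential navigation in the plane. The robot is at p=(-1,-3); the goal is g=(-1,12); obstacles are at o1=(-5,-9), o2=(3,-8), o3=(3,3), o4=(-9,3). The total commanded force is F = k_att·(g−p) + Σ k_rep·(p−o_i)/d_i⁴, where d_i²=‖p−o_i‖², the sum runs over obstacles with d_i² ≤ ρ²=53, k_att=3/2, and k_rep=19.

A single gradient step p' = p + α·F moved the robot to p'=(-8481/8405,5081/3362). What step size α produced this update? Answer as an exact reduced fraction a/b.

α = 1/5

F_att = 3/2·(g−p) = 3/2·(0,15) = (0.0000,22.5000)
o1: d²=52 ≤ ρ²=53; F_rep = 19·(4,6)/52² = (0.0281,0.0422)
o2: d²=41 ≤ ρ²=53; F_rep = 19·(-4,5)/41² = (-0.0452,0.0565)
o3: d²=52 ≤ ρ²=53; F_rep = 19·(-4,-6)/52² = (-0.0281,-0.0422)
o4: d²=100 > ρ²=53 → inactive
F = F_att + ΣF_rep = (-0.0452,22.5565)
Δp = p'−p = (-0.0090,4.5113); α = Δx/Fx = (-76/8405) / (-76/1681) = 1/5
check: Δy/Fy = (15167/3362) / (75835/3362) = 1/5 ✓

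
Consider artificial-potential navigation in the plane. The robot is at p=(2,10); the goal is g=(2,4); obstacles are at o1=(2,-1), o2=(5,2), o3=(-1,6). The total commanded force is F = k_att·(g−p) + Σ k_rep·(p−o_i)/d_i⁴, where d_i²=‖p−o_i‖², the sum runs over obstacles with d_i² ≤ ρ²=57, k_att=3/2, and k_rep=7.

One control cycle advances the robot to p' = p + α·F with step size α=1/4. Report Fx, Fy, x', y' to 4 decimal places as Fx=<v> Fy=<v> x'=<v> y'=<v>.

Fx=0.0336 Fy=-8.9552 x'=2.0084 y'=7.7612

F_att = 3/2·(g−p) = 3/2·(0,-6) = (0.0000,-9.0000)
o1: d²=121 > ρ²=57 → inactive
o2: d²=73 > ρ²=57 → inactive
o3: d²=25 ≤ ρ²=57; F_rep = 7·(3,4)/25² = (0.0336,0.0448)
F = F_att + ΣF_rep = (0.0336,-8.9552)
p' = p + 1/4·F = (2.0084,7.7612)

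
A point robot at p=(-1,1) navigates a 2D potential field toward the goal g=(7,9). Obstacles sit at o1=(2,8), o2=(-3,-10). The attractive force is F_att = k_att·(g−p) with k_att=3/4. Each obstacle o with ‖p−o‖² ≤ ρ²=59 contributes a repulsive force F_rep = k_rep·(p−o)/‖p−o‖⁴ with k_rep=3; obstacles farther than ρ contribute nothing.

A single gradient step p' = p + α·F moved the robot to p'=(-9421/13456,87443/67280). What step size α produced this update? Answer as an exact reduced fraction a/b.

α = 1/20

F_att = 3/4·(g−p) = 3/4·(8,8) = (6.0000,6.0000)
o1: d²=58 ≤ ρ²=59; F_rep = 3·(-3,-7)/58² = (-0.0027,-0.0062)
o2: d²=125 > ρ²=59 → inactive
F = F_att + ΣF_rep = (5.9973,5.9938)
Δp = p'−p = (0.2999,0.2997); α = Δx/Fx = (4035/13456) / (20175/3364) = 1/20
check: Δy/Fy = (20163/67280) / (20163/3364) = 1/20 ✓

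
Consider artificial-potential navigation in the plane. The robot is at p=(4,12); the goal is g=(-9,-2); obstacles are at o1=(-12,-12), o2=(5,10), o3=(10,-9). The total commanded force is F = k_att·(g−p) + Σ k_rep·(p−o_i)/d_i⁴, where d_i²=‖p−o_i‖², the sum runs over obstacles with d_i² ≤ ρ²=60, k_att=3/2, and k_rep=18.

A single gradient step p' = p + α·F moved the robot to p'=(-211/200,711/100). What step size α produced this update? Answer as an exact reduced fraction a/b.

α = 1/4

F_att = 3/2·(g−p) = 3/2·(-13,-14) = (-19.5000,-21.0000)
o1: d²=832 > ρ²=60 → inactive
o2: d²=5 ≤ ρ²=60; F_rep = 18·(-1,2)/5² = (-0.7200,1.4400)
o3: d²=477 > ρ²=60 → inactive
F = F_att + ΣF_rep = (-20.2200,-19.5600)
Δp = p'−p = (-5.0550,-4.8900); α = Δx/Fx = (-1011/200) / (-1011/50) = 1/4
check: Δy/Fy = (-489/100) / (-489/25) = 1/4 ✓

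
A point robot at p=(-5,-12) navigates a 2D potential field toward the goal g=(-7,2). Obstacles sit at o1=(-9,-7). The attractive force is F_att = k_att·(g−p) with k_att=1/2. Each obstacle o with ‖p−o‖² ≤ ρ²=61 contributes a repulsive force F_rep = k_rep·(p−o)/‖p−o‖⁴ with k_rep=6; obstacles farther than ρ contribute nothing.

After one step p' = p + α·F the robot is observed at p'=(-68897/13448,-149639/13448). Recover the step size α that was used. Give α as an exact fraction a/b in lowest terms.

F_att = 1/2·(g−p) = 1/2·(-2,14) = (-1.0000,7.0000)
o1: d²=41 ≤ ρ²=61; F_rep = 6·(4,-5)/41² = (0.0143,-0.0178)
F = F_att + ΣF_rep = (-0.9857,6.9822)
Δp = p'−p = (-0.1232,0.8728); α = Δx/Fx = (-1657/13448) / (-1657/1681) = 1/8
check: Δy/Fy = (11737/13448) / (11737/1681) = 1/8 ✓

α = 1/8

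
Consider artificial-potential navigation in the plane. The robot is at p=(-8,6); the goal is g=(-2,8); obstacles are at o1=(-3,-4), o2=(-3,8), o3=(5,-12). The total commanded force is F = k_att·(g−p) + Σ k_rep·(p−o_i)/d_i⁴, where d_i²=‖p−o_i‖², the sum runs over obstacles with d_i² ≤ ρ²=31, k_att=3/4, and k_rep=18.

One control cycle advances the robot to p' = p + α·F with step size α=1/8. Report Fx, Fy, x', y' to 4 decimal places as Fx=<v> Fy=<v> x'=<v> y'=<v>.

F_att = 3/4·(g−p) = 3/4·(6,2) = (4.5000,1.5000)
o1: d²=125 > ρ²=31 → inactive
o2: d²=29 ≤ ρ²=31; F_rep = 18·(-5,-2)/29² = (-0.1070,-0.0428)
o3: d²=493 > ρ²=31 → inactive
F = F_att + ΣF_rep = (4.3930,1.4572)
p' = p + 1/8·F = (-7.4509,6.1821)

Fx=4.3930 Fy=1.4572 x'=-7.4509 y'=6.1821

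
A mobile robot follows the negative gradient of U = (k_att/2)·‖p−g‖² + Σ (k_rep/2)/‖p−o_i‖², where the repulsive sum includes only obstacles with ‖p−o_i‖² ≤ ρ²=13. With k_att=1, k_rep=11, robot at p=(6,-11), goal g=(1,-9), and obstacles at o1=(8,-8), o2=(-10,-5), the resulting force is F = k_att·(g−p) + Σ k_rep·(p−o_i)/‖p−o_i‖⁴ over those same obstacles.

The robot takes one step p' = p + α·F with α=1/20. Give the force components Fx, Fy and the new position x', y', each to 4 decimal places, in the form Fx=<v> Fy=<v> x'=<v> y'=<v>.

F_att = 1·(g−p) = 1·(-5,2) = (-5.0000,2.0000)
o1: d²=13 ≤ ρ²=13; F_rep = 11·(-2,-3)/13² = (-0.1302,-0.1953)
o2: d²=292 > ρ²=13 → inactive
F = F_att + ΣF_rep = (-5.1302,1.8047)
p' = p + 1/20·F = (5.7435,-10.9098)

Fx=-5.1302 Fy=1.8047 x'=5.7435 y'=-10.9098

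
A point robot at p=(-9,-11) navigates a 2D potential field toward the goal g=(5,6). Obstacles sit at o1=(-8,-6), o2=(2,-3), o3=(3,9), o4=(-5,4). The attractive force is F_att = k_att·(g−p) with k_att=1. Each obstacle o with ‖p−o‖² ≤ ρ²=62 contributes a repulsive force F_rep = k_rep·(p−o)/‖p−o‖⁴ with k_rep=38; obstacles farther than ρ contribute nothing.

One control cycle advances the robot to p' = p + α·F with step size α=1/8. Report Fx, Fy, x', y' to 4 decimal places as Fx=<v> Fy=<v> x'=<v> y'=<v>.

Fx=13.9438 Fy=16.7189 x'=-7.2570 y'=-8.9101

F_att = 1·(g−p) = 1·(14,17) = (14.0000,17.0000)
o1: d²=26 ≤ ρ²=62; F_rep = 38·(-1,-5)/26² = (-0.0562,-0.2811)
o2: d²=185 > ρ²=62 → inactive
o3: d²=544 > ρ²=62 → inactive
o4: d²=241 > ρ²=62 → inactive
F = F_att + ΣF_rep = (13.9438,16.7189)
p' = p + 1/8·F = (-7.2570,-8.9101)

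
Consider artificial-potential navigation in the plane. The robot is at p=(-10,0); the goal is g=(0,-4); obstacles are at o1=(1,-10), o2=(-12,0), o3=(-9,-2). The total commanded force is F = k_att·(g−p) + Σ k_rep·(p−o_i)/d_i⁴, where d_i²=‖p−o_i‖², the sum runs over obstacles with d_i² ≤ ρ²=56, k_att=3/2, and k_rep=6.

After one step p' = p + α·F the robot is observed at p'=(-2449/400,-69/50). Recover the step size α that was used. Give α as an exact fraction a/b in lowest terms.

α = 1/4

F_att = 3/2·(g−p) = 3/2·(10,-4) = (15.0000,-6.0000)
o1: d²=221 > ρ²=56 → inactive
o2: d²=4 ≤ ρ²=56; F_rep = 6·(2,0)/4² = (0.7500,0.0000)
o3: d²=5 ≤ ρ²=56; F_rep = 6·(-1,2)/5² = (-0.2400,0.4800)
F = F_att + ΣF_rep = (15.5100,-5.5200)
Δp = p'−p = (3.8775,-1.3800); α = Δx/Fx = (1551/400) / (1551/100) = 1/4
check: Δy/Fy = (-69/50) / (-138/25) = 1/4 ✓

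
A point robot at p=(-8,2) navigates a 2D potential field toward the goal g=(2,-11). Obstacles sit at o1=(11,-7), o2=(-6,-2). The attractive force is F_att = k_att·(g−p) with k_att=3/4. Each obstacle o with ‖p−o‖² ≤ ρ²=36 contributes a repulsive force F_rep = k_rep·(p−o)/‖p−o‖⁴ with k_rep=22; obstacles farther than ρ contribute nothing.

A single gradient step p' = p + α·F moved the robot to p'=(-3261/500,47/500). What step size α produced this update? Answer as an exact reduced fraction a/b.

F_att = 3/4·(g−p) = 3/4·(10,-13) = (7.5000,-9.7500)
o1: d²=442 > ρ²=36 → inactive
o2: d²=20 ≤ ρ²=36; F_rep = 22·(-2,4)/20² = (-0.1100,0.2200)
F = F_att + ΣF_rep = (7.3900,-9.5300)
Δp = p'−p = (1.4780,-1.9060); α = Δx/Fx = (739/500) / (739/100) = 1/5
check: Δy/Fy = (-953/500) / (-953/100) = 1/5 ✓

α = 1/5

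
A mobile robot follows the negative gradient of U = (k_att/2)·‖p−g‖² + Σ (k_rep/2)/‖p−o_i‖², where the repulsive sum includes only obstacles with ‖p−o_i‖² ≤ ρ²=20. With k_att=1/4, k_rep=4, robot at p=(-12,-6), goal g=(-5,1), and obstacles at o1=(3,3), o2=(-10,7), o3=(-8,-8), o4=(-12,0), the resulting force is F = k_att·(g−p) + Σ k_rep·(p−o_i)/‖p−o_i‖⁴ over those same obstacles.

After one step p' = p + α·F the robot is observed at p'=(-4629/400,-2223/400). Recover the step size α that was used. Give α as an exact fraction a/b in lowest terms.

α = 1/4

F_att = 1/4·(g−p) = 1/4·(7,7) = (1.7500,1.7500)
o1: d²=306 > ρ²=20 → inactive
o2: d²=173 > ρ²=20 → inactive
o3: d²=20 ≤ ρ²=20; F_rep = 4·(-4,2)/20² = (-0.0400,0.0200)
o4: d²=36 > ρ²=20 → inactive
F = F_att + ΣF_rep = (1.7100,1.7700)
Δp = p'−p = (0.4275,0.4425); α = Δx/Fx = (171/400) / (171/100) = 1/4
check: Δy/Fy = (177/400) / (177/100) = 1/4 ✓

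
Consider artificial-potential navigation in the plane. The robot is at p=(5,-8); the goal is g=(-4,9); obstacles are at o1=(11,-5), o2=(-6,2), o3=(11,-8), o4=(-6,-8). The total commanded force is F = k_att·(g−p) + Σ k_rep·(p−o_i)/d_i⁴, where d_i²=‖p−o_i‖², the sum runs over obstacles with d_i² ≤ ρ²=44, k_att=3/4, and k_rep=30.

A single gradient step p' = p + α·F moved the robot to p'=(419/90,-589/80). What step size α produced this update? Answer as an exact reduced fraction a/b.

α = 1/20

F_att = 3/4·(g−p) = 3/4·(-9,17) = (-6.7500,12.7500)
o1: d²=45 > ρ²=44 → inactive
o2: d²=221 > ρ²=44 → inactive
o3: d²=36 ≤ ρ²=44; F_rep = 30·(-6,0)/36² = (-0.1389,0.0000)
o4: d²=121 > ρ²=44 → inactive
F = F_att + ΣF_rep = (-6.8889,12.7500)
Δp = p'−p = (-0.3444,0.6375); α = Δx/Fx = (-31/90) / (-62/9) = 1/20
check: Δy/Fy = (51/80) / (51/4) = 1/20 ✓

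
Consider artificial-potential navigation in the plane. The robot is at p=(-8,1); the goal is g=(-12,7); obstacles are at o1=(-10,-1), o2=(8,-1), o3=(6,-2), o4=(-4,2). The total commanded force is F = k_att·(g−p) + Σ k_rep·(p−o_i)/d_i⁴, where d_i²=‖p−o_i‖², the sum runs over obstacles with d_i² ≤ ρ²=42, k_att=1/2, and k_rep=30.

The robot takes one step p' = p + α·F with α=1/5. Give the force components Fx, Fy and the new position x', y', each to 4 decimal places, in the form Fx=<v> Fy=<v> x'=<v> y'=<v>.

F_att = 1/2·(g−p) = 1/2·(-4,6) = (-2.0000,3.0000)
o1: d²=8 ≤ ρ²=42; F_rep = 30·(2,2)/8² = (0.9375,0.9375)
o2: d²=260 > ρ²=42 → inactive
o3: d²=205 > ρ²=42 → inactive
o4: d²=17 ≤ ρ²=42; F_rep = 30·(-4,-1)/17² = (-0.4152,-0.1038)
F = F_att + ΣF_rep = (-1.4777,3.8337)
p' = p + 1/5·F = (-8.2955,1.7667)

Fx=-1.4777 Fy=3.8337 x'=-8.2955 y'=1.7667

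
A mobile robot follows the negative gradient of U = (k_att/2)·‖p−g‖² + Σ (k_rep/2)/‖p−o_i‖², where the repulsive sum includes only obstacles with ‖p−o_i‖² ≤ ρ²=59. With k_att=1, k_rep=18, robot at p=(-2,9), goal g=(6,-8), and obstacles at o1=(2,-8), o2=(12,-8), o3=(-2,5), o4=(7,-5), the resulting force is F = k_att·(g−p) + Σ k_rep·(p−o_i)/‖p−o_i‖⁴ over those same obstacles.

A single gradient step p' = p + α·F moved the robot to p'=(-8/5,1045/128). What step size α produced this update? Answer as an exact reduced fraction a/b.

α = 1/20

F_att = 1·(g−p) = 1·(8,-17) = (8.0000,-17.0000)
o1: d²=305 > ρ²=59 → inactive
o2: d²=485 > ρ²=59 → inactive
o3: d²=16 ≤ ρ²=59; F_rep = 18·(0,4)/16² = (0.0000,0.2812)
o4: d²=277 > ρ²=59 → inactive
F = F_att + ΣF_rep = (8.0000,-16.7188)
Δp = p'−p = (0.4000,-0.8359); α = Δx/Fx = (2/5) / (8) = 1/20
check: Δy/Fy = (-107/128) / (-535/32) = 1/20 ✓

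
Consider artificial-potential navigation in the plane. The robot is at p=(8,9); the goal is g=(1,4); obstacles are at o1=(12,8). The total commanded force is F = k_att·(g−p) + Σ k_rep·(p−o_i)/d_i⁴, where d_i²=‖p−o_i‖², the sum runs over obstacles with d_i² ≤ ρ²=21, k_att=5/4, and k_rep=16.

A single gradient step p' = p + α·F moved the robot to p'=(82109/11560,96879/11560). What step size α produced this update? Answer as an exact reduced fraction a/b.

F_att = 5/4·(g−p) = 5/4·(-7,-5) = (-8.7500,-6.2500)
o1: d²=17 ≤ ρ²=21; F_rep = 16·(-4,1)/17² = (-0.2215,0.0554)
F = F_att + ΣF_rep = (-8.9715,-6.1946)
Δp = p'−p = (-0.8971,-0.6195); α = Δx/Fx = (-10371/11560) / (-10371/1156) = 1/10
check: Δy/Fy = (-7161/11560) / (-7161/1156) = 1/10 ✓

α = 1/10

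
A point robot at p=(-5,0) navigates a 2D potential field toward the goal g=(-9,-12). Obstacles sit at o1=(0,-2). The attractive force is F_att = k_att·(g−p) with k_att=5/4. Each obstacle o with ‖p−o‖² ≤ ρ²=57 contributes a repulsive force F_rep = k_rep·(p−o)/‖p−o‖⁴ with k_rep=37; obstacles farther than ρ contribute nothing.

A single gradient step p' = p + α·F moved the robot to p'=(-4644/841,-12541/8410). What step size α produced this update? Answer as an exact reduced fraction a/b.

F_att = 5/4·(g−p) = 5/4·(-4,-12) = (-5.0000,-15.0000)
o1: d²=29 ≤ ρ²=57; F_rep = 37·(-5,2)/29² = (-0.2200,0.0880)
F = F_att + ΣF_rep = (-5.2200,-14.9120)
Δp = p'−p = (-0.5220,-1.4912); α = Δx/Fx = (-439/841) / (-4390/841) = 1/10
check: Δy/Fy = (-12541/8410) / (-12541/841) = 1/10 ✓

α = 1/10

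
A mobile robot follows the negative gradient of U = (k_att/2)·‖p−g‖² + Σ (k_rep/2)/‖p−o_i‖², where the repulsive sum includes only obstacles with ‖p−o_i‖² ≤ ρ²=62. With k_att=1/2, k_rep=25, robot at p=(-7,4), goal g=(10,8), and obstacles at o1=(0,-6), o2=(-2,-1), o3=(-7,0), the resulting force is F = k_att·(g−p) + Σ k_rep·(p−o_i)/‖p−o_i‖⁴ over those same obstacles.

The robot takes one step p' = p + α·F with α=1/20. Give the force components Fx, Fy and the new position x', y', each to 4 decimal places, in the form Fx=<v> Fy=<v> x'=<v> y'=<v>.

Fx=8.4500 Fy=2.4406 x'=-6.5775 y'=4.1220

F_att = 1/2·(g−p) = 1/2·(17,4) = (8.5000,2.0000)
o1: d²=149 > ρ²=62 → inactive
o2: d²=50 ≤ ρ²=62; F_rep = 25·(-5,5)/50² = (-0.0500,0.0500)
o3: d²=16 ≤ ρ²=62; F_rep = 25·(0,4)/16² = (0.0000,0.3906)
F = F_att + ΣF_rep = (8.4500,2.4406)
p' = p + 1/20·F = (-6.5775,4.1220)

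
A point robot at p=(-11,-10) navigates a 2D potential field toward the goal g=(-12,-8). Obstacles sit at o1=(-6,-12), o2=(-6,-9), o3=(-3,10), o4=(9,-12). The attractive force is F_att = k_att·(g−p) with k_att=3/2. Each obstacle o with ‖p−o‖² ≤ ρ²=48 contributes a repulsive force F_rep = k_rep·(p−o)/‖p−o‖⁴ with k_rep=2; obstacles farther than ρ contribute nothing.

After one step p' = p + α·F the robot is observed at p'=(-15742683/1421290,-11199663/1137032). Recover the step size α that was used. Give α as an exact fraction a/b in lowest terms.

F_att = 3/2·(g−p) = 3/2·(-1,2) = (-1.5000,3.0000)
o1: d²=29 ≤ ρ²=48; F_rep = 2·(-5,2)/29² = (-0.0119,0.0048)
o2: d²=26 ≤ ρ²=48; F_rep = 2·(-5,-1)/26² = (-0.0148,-0.0030)
o3: d²=464 > ρ²=48 → inactive
o4: d²=404 > ρ²=48 → inactive
F = F_att + ΣF_rep = (-1.5267,3.0018)
Δp = p'−p = (-0.0763,0.1501); α = Δx/Fx = (-108493/1421290) / (-216986/142129) = 1/20
check: Δy/Fy = (170657/1137032) / (853285/284258) = 1/20 ✓

α = 1/20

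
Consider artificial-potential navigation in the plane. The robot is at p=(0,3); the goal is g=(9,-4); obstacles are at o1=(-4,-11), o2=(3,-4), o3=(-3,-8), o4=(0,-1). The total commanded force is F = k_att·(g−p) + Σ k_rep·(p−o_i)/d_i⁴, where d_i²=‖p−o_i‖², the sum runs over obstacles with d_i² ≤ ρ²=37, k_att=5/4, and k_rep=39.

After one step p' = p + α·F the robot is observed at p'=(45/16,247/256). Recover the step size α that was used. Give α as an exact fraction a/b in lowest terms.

F_att = 5/4·(g−p) = 5/4·(9,-7) = (11.2500,-8.7500)
o1: d²=212 > ρ²=37 → inactive
o2: d²=58 > ρ²=37 → inactive
o3: d²=130 > ρ²=37 → inactive
o4: d²=16 ≤ ρ²=37; F_rep = 39·(0,4)/16² = (0.0000,0.6094)
F = F_att + ΣF_rep = (11.2500,-8.1406)
Δp = p'−p = (2.8125,-2.0352); α = Δx/Fx = (45/16) / (45/4) = 1/4
check: Δy/Fy = (-521/256) / (-521/64) = 1/4 ✓

α = 1/4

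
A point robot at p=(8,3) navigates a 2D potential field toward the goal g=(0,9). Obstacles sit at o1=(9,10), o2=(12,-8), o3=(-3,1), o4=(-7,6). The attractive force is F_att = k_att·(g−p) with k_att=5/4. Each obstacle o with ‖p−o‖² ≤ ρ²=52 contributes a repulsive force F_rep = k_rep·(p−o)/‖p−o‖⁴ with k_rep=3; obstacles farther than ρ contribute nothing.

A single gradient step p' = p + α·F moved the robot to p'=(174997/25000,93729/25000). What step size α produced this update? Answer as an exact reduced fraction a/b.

F_att = 5/4·(g−p) = 5/4·(-8,6) = (-10.0000,7.5000)
o1: d²=50 ≤ ρ²=52; F_rep = 3·(-1,-7)/50² = (-0.0012,-0.0084)
o2: d²=137 > ρ²=52 → inactive
o3: d²=125 > ρ²=52 → inactive
o4: d²=234 > ρ²=52 → inactive
F = F_att + ΣF_rep = (-10.0012,7.4916)
Δp = p'−p = (-1.0001,0.7492); α = Δx/Fx = (-25003/25000) / (-25003/2500) = 1/10
check: Δy/Fy = (18729/25000) / (18729/2500) = 1/10 ✓

α = 1/10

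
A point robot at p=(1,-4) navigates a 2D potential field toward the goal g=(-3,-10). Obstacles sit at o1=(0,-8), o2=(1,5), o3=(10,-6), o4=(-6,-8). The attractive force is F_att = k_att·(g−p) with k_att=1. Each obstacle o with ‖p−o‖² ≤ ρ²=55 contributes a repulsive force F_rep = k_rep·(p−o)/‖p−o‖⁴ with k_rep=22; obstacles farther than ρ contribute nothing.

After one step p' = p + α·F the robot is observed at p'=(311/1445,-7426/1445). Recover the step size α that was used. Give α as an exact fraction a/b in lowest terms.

α = 1/5

F_att = 1·(g−p) = 1·(-4,-6) = (-4.0000,-6.0000)
o1: d²=17 ≤ ρ²=55; F_rep = 22·(1,4)/17² = (0.0761,0.3045)
o2: d²=81 > ρ²=55 → inactive
o3: d²=85 > ρ²=55 → inactive
o4: d²=65 > ρ²=55 → inactive
F = F_att + ΣF_rep = (-3.9239,-5.6955)
Δp = p'−p = (-0.7848,-1.1391); α = Δx/Fx = (-1134/1445) / (-1134/289) = 1/5
check: Δy/Fy = (-1646/1445) / (-1646/289) = 1/5 ✓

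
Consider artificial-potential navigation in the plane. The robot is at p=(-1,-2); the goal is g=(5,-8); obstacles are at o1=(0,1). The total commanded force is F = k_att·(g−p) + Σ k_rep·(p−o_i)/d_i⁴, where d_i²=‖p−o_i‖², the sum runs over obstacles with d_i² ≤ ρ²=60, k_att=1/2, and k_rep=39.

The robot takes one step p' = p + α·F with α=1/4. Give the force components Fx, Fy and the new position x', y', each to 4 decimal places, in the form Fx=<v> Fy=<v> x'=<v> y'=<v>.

F_att = 1/2·(g−p) = 1/2·(6,-6) = (3.0000,-3.0000)
o1: d²=10 ≤ ρ²=60; F_rep = 39·(-1,-3)/10² = (-0.3900,-1.1700)
F = F_att + ΣF_rep = (2.6100,-4.1700)
p' = p + 1/4·F = (-0.3475,-3.0425)

Fx=2.6100 Fy=-4.1700 x'=-0.3475 y'=-3.0425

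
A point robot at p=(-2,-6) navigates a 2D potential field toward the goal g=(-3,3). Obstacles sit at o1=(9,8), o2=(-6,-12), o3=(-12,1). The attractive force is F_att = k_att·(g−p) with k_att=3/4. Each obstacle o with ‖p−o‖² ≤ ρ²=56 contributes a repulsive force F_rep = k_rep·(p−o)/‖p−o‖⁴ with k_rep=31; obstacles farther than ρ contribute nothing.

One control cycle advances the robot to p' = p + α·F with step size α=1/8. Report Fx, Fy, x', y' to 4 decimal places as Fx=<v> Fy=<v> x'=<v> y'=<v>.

F_att = 3/4·(g−p) = 3/4·(-1,9) = (-0.7500,6.7500)
o1: d²=317 > ρ²=56 → inactive
o2: d²=52 ≤ ρ²=56; F_rep = 31·(4,6)/52² = (0.0459,0.0688)
o3: d²=149 > ρ²=56 → inactive
F = F_att + ΣF_rep = (-0.7041,6.8188)
p' = p + 1/8·F = (-2.0880,-5.1477)

Fx=-0.7041 Fy=6.8188 x'=-2.0880 y'=-5.1477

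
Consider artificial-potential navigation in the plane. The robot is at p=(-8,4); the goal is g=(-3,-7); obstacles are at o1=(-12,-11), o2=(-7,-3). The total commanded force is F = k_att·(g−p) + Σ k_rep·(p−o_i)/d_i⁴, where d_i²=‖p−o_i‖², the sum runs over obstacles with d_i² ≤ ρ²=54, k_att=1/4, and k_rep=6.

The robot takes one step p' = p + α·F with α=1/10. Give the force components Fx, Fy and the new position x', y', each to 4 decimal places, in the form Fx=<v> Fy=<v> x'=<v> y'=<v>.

Fx=1.2476 Fy=-2.7332 x'=-7.8752 y'=3.7267

F_att = 1/4·(g−p) = 1/4·(5,-11) = (1.2500,-2.7500)
o1: d²=241 > ρ²=54 → inactive
o2: d²=50 ≤ ρ²=54; F_rep = 6·(-1,7)/50² = (-0.0024,0.0168)
F = F_att + ΣF_rep = (1.2476,-2.7332)
p' = p + 1/10·F = (-7.8752,3.7267)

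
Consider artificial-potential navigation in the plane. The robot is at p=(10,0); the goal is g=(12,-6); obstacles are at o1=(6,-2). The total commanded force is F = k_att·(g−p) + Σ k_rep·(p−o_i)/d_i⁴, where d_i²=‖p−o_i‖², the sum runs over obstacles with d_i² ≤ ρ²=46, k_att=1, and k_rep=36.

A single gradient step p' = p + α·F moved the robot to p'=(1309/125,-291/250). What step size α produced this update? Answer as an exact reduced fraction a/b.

α = 1/5

F_att = 1·(g−p) = 1·(2,-6) = (2.0000,-6.0000)
o1: d²=20 ≤ ρ²=46; F_rep = 36·(4,2)/20² = (0.3600,0.1800)
F = F_att + ΣF_rep = (2.3600,-5.8200)
Δp = p'−p = (0.4720,-1.1640); α = Δx/Fx = (59/125) / (59/25) = 1/5
check: Δy/Fy = (-291/250) / (-291/50) = 1/5 ✓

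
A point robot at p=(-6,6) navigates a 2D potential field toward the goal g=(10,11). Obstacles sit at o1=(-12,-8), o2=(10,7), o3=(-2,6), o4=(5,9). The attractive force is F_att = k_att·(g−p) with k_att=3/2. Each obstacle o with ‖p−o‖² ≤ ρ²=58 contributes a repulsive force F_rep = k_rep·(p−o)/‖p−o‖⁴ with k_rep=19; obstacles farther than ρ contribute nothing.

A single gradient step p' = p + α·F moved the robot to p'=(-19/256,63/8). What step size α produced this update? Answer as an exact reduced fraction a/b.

F_att = 3/2·(g−p) = 3/2·(16,5) = (24.0000,7.5000)
o1: d²=232 > ρ²=58 → inactive
o2: d²=257 > ρ²=58 → inactive
o3: d²=16 ≤ ρ²=58; F_rep = 19·(-4,0)/16² = (-0.2969,0.0000)
o4: d²=130 > ρ²=58 → inactive
F = F_att + ΣF_rep = (23.7031,7.5000)
Δp = p'−p = (5.9258,1.8750); α = Δx/Fx = (1517/256) / (1517/64) = 1/4
check: Δy/Fy = (15/8) / (15/2) = 1/4 ✓

α = 1/4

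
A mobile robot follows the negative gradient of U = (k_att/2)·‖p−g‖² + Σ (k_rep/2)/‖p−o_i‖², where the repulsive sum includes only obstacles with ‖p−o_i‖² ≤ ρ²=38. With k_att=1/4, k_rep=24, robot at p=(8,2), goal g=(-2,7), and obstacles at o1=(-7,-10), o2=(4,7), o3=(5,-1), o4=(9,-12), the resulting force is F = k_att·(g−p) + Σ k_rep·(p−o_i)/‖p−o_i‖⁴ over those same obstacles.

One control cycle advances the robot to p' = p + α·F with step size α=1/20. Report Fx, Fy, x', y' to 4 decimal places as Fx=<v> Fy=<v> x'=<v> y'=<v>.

Fx=-2.2778 Fy=1.4722 x'=7.8861 y'=2.0736

F_att = 1/4·(g−p) = 1/4·(-10,5) = (-2.5000,1.2500)
o1: d²=369 > ρ²=38 → inactive
o2: d²=41 > ρ²=38 → inactive
o3: d²=18 ≤ ρ²=38; F_rep = 24·(3,3)/18² = (0.2222,0.2222)
o4: d²=197 > ρ²=38 → inactive
F = F_att + ΣF_rep = (-2.2778,1.4722)
p' = p + 1/20·F = (7.8861,2.0736)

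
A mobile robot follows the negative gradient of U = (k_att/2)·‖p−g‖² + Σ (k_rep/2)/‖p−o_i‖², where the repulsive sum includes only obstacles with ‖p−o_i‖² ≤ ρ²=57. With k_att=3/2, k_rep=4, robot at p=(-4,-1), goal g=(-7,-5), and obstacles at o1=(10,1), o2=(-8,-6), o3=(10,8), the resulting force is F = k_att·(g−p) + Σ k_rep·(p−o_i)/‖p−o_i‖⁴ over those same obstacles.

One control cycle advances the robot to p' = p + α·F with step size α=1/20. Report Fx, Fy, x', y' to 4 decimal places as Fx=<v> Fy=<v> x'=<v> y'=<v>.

F_att = 3/2·(g−p) = 3/2·(-3,-4) = (-4.5000,-6.0000)
o1: d²=200 > ρ²=57 → inactive
o2: d²=41 ≤ ρ²=57; F_rep = 4·(4,5)/41² = (0.0095,0.0119)
o3: d²=277 > ρ²=57 → inactive
F = F_att + ΣF_rep = (-4.4905,-5.9881)
p' = p + 1/20·F = (-4.2245,-1.2994)

Fx=-4.4905 Fy=-5.9881 x'=-4.2245 y'=-1.2994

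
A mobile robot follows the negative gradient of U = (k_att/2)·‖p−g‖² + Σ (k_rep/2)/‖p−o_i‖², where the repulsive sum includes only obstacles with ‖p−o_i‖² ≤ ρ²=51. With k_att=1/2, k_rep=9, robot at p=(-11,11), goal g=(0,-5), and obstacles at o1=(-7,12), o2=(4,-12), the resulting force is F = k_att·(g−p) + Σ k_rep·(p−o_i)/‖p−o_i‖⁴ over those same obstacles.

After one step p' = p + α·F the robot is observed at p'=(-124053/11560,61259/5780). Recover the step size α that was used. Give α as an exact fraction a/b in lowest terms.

α = 1/20

F_att = 1/2·(g−p) = 1/2·(11,-16) = (5.5000,-8.0000)
o1: d²=17 ≤ ρ²=51; F_rep = 9·(-4,-1)/17² = (-0.1246,-0.0311)
o2: d²=754 > ρ²=51 → inactive
F = F_att + ΣF_rep = (5.3754,-8.0311)
Δp = p'−p = (0.2688,-0.4016); α = Δx/Fx = (3107/11560) / (3107/578) = 1/20
check: Δy/Fy = (-2321/5780) / (-2321/289) = 1/20 ✓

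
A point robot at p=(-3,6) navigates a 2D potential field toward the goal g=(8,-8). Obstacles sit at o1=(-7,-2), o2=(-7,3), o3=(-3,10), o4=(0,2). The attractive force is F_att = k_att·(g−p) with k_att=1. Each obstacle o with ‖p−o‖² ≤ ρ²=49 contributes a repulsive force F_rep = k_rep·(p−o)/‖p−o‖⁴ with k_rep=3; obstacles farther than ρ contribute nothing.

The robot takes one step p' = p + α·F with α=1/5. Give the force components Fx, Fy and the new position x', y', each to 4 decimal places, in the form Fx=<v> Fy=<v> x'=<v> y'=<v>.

Fx=11.0048 Fy=-14.0133 x'=-0.7990 y'=3.1973

F_att = 1·(g−p) = 1·(11,-14) = (11.0000,-14.0000)
o1: d²=80 > ρ²=49 → inactive
o2: d²=25 ≤ ρ²=49; F_rep = 3·(4,3)/25² = (0.0192,0.0144)
o3: d²=16 ≤ ρ²=49; F_rep = 3·(0,-4)/16² = (0.0000,-0.0469)
o4: d²=25 ≤ ρ²=49; F_rep = 3·(-3,4)/25² = (-0.0144,0.0192)
F = F_att + ΣF_rep = (11.0048,-14.0133)
p' = p + 1/5·F = (-0.7990,3.1973)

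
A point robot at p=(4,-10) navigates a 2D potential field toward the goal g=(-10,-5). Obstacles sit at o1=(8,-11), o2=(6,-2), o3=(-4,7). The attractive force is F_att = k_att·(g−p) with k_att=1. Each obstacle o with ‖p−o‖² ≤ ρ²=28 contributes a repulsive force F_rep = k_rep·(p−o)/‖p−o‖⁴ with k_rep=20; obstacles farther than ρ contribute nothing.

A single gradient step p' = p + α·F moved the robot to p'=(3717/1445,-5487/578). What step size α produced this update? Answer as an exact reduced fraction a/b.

α = 1/10

F_att = 1·(g−p) = 1·(-14,5) = (-14.0000,5.0000)
o1: d²=17 ≤ ρ²=28; F_rep = 20·(-4,1)/17² = (-0.2768,0.0692)
o2: d²=68 > ρ²=28 → inactive
o3: d²=353 > ρ²=28 → inactive
F = F_att + ΣF_rep = (-14.2768,5.0692)
Δp = p'−p = (-1.4277,0.5069); α = Δx/Fx = (-2063/1445) / (-4126/289) = 1/10
check: Δy/Fy = (293/578) / (1465/289) = 1/10 ✓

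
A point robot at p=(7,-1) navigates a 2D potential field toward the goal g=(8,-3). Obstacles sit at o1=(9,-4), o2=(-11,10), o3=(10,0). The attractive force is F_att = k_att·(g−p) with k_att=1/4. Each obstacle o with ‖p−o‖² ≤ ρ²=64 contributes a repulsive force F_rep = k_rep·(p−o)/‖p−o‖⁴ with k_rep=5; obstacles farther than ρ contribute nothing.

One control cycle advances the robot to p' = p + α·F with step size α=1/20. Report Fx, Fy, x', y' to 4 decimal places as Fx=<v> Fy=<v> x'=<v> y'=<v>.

F_att = 1/4·(g−p) = 1/4·(1,-2) = (0.2500,-0.5000)
o1: d²=13 ≤ ρ²=64; F_rep = 5·(-2,3)/13² = (-0.0592,0.0888)
o2: d²=445 > ρ²=64 → inactive
o3: d²=10 ≤ ρ²=64; F_rep = 5·(-3,-1)/10² = (-0.1500,-0.0500)
F = F_att + ΣF_rep = (0.0408,-0.4612)
p' = p + 1/20·F = (7.0020,-1.0231)

Fx=0.0408 Fy=-0.4612 x'=7.0020 y'=-1.0231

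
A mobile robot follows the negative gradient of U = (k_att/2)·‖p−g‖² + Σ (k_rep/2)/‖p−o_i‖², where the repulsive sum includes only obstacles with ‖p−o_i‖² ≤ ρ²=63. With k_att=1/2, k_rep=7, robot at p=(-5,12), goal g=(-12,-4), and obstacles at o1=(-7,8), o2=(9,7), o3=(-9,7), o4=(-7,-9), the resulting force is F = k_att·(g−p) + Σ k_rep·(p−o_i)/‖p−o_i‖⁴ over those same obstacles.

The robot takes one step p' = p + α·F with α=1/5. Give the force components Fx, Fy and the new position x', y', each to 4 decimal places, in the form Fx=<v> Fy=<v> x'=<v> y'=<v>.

F_att = 1/2·(g−p) = 1/2·(-7,-16) = (-3.5000,-8.0000)
o1: d²=20 ≤ ρ²=63; F_rep = 7·(2,4)/20² = (0.0350,0.0700)
o2: d²=221 > ρ²=63 → inactive
o3: d²=41 ≤ ρ²=63; F_rep = 7·(4,5)/41² = (0.0167,0.0208)
o4: d²=445 > ρ²=63 → inactive
F = F_att + ΣF_rep = (-3.4483,-7.9092)
p' = p + 1/5·F = (-5.6897,10.4182)

Fx=-3.4483 Fy=-7.9092 x'=-5.6897 y'=10.4182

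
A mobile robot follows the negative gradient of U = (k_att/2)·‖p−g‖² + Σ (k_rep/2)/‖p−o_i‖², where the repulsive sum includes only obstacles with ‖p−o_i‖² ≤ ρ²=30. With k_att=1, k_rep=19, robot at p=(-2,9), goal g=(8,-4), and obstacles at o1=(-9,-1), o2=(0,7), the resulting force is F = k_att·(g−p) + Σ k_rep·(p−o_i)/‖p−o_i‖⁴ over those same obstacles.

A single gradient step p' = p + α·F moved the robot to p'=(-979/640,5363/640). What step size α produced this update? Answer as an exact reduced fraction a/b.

α = 1/20

F_att = 1·(g−p) = 1·(10,-13) = (10.0000,-13.0000)
o1: d²=149 > ρ²=30 → inactive
o2: d²=8 ≤ ρ²=30; F_rep = 19·(-2,2)/8² = (-0.5938,0.5938)
F = F_att + ΣF_rep = (9.4062,-12.4062)
Δp = p'−p = (0.4703,-0.6203); α = Δx/Fx = (301/640) / (301/32) = 1/20
check: Δy/Fy = (-397/640) / (-397/32) = 1/20 ✓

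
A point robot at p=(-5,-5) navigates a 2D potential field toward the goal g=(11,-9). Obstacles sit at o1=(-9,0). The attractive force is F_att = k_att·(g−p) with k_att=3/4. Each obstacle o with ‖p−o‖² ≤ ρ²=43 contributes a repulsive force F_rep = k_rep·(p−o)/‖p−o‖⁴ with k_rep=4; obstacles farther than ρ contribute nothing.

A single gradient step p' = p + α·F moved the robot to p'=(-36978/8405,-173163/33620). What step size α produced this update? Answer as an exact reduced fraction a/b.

α = 1/20

F_att = 3/4·(g−p) = 3/4·(16,-4) = (12.0000,-3.0000)
o1: d²=41 ≤ ρ²=43; F_rep = 4·(4,-5)/41² = (0.0095,-0.0119)
F = F_att + ΣF_rep = (12.0095,-3.0119)
Δp = p'−p = (0.6005,-0.1506); α = Δx/Fx = (5047/8405) / (20188/1681) = 1/20
check: Δy/Fy = (-5063/33620) / (-5063/1681) = 1/20 ✓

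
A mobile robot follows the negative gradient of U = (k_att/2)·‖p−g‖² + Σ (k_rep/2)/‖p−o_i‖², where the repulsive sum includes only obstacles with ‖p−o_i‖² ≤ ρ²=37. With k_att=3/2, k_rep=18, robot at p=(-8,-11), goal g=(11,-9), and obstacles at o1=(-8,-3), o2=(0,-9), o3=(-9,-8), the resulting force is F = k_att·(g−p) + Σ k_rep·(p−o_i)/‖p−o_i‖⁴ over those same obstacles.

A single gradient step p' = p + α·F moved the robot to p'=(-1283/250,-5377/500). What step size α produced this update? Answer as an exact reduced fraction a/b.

α = 1/10

F_att = 3/2·(g−p) = 3/2·(19,2) = (28.5000,3.0000)
o1: d²=64 > ρ²=37 → inactive
o2: d²=68 > ρ²=37 → inactive
o3: d²=10 ≤ ρ²=37; F_rep = 18·(1,-3)/10² = (0.1800,-0.5400)
F = F_att + ΣF_rep = (28.6800,2.4600)
Δp = p'−p = (2.8680,0.2460); α = Δx/Fx = (717/250) / (717/25) = 1/10
check: Δy/Fy = (123/500) / (123/50) = 1/10 ✓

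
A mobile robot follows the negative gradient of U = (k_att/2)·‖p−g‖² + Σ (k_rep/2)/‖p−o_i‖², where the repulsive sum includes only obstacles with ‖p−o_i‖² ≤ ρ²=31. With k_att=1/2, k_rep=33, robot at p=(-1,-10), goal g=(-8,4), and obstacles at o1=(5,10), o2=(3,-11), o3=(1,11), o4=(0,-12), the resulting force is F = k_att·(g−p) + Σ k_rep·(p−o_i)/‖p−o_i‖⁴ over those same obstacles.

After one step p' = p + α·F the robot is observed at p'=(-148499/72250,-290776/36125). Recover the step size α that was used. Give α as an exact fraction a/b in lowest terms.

α = 1/5

F_att = 1/2·(g−p) = 1/2·(-7,14) = (-3.5000,7.0000)
o1: d²=436 > ρ²=31 → inactive
o2: d²=17 ≤ ρ²=31; F_rep = 33·(-4,1)/17² = (-0.4567,0.1142)
o3: d²=445 > ρ²=31 → inactive
o4: d²=5 ≤ ρ²=31; F_rep = 33·(-1,2)/5² = (-1.3200,2.6400)
F = F_att + ΣF_rep = (-5.2767,9.7542)
Δp = p'−p = (-1.0553,1.9508); α = Δx/Fx = (-76249/72250) / (-76249/14450) = 1/5
check: Δy/Fy = (70474/36125) / (70474/7225) = 1/5 ✓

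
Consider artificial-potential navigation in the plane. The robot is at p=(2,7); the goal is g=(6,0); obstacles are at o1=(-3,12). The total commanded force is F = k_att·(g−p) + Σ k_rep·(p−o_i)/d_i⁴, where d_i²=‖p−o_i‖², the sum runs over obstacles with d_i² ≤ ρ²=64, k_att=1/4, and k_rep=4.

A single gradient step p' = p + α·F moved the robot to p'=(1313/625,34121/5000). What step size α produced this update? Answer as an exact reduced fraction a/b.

α = 1/10

F_att = 1/4·(g−p) = 1/4·(4,-7) = (1.0000,-1.7500)
o1: d²=50 ≤ ρ²=64; F_rep = 4·(5,-5)/50² = (0.0080,-0.0080)
F = F_att + ΣF_rep = (1.0080,-1.7580)
Δp = p'−p = (0.1008,-0.1758); α = Δx/Fx = (63/625) / (126/125) = 1/10
check: Δy/Fy = (-879/5000) / (-879/500) = 1/10 ✓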